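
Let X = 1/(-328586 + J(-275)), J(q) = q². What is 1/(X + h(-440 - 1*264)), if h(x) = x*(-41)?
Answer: 252961/7301466303 ≈ 3.4645e-5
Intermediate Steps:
h(x) = -41*x
X = -1/252961 (X = 1/(-328586 + (-275)²) = 1/(-328586 + 75625) = 1/(-252961) = -1/252961 ≈ -3.9532e-6)
1/(X + h(-440 - 1*264)) = 1/(-1/252961 - 41*(-440 - 1*264)) = 1/(-1/252961 - 41*(-440 - 264)) = 1/(-1/252961 - 41*(-704)) = 1/(-1/252961 + 28864) = 1/(7301466303/252961) = 252961/7301466303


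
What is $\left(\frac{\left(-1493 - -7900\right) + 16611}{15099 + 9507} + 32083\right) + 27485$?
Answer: $\frac{732876613}{12303} \approx 59569.0$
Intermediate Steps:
$\left(\frac{\left(-1493 - -7900\right) + 16611}{15099 + 9507} + 32083\right) + 27485 = \left(\frac{\left(-1493 + 7900\right) + 16611}{24606} + 32083\right) + 27485 = \left(\left(6407 + 16611\right) \frac{1}{24606} + 32083\right) + 27485 = \left(23018 \cdot \frac{1}{24606} + 32083\right) + 27485 = \left(\frac{11509}{12303} + 32083\right) + 27485 = \frac{394728658}{12303} + 27485 = \frac{732876613}{12303}$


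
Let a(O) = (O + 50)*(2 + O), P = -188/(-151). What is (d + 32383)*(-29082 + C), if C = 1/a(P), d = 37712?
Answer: -1545845270076741/758324 ≈ -2.0385e+9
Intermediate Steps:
P = 188/151 (P = -188*(-1/151) = 188/151 ≈ 1.2450)
a(O) = (2 + O)*(50 + O) (a(O) = (50 + O)*(2 + O) = (2 + O)*(50 + O))
C = 22801/3791620 (C = 1/(100 + (188/151)² + 52*(188/151)) = 1/(100 + 35344/22801 + 9776/151) = 1/(3791620/22801) = 22801/3791620 ≈ 0.0060135)
(d + 32383)*(-29082 + C) = (37712 + 32383)*(-29082 + 22801/3791620) = 70095*(-110267870039/3791620) = -1545845270076741/758324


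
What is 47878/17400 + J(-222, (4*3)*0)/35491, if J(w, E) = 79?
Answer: 850306349/308771700 ≈ 2.7538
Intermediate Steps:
47878/17400 + J(-222, (4*3)*0)/35491 = 47878/17400 + 79/35491 = 47878*(1/17400) + 79*(1/35491) = 23939/8700 + 79/35491 = 850306349/308771700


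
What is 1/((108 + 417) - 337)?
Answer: 1/188 ≈ 0.0053191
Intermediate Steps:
1/((108 + 417) - 337) = 1/(525 - 337) = 1/188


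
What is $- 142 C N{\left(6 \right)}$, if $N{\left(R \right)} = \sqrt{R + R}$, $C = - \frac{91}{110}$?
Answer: $\frac{12922 \sqrt{3}}{55} \approx 406.94$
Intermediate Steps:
$C = - \frac{91}{110}$ ($C = \left(-91\right) \frac{1}{110} = - \frac{91}{110} \approx -0.82727$)
$N{\left(R \right)} = \sqrt{2} \sqrt{R}$ ($N{\left(R \right)} = \sqrt{2 R} = \sqrt{2} \sqrt{R}$)
$- 142 C N{\left(6 \right)} = \left(-142\right) \left(- \frac{91}{110}\right) \sqrt{2} \sqrt{6} = \frac{6461 \cdot 2 \sqrt{3}}{55} = \frac{12922 \sqrt{3}}{55}$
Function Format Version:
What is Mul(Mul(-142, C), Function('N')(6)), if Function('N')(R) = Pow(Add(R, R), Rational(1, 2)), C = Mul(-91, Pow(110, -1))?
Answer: Mul(Rational(12922, 55), Pow(3, Rational(1, 2))) ≈ 406.94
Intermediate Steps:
C = Rational(-91, 110) (C = Mul(-91, Rational(1, 110)) = Rational(-91, 110) ≈ -0.82727)
Function('N')(R) = Mul(Pow(2, Rational(1, 2)), Pow(R, Rational(1, 2))) (Function('N')(R) = Pow(Mul(2, R), Rational(1, 2)) = Mul(Pow(2, Rational(1, 2)), Pow(R, Rational(1, 2))))
Mul(Mul(-142, C), Function('N')(6)) = Mul(Mul(-142, Rational(-91, 110)), Mul(Pow(2, Rational(1, 2)), Pow(6, Rational(1, 2)))) = Mul(Rational(6461, 55), Mul(2, Pow(3, Rational(1, 2)))) = Mul(Rational(12922, 55), Pow(3, Rational(1, 2)))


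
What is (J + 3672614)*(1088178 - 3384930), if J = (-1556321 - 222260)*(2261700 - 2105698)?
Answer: 637253411985660096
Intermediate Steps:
J = -277462193162 (J = -1778581*156002 = -277462193162)
(J + 3672614)*(1088178 - 3384930) = (-277462193162 + 3672614)*(1088178 - 3384930) = -277458520548*(-2296752) = 637253411985660096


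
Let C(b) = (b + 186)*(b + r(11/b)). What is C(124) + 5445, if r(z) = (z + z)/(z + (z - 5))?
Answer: 13118205/299 ≈ 43874.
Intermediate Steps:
r(z) = 2*z/(-5 + 2*z) (r(z) = (2*z)/(z + (-5 + z)) = (2*z)/(-5 + 2*z) = 2*z/(-5 + 2*z))
C(b) = (186 + b)*(b + 22/(b*(-5 + 22/b))) (C(b) = (b + 186)*(b + 2*(11/b)/(-5 + 2*(11/b))) = (186 + b)*(b + 2*(11/b)/(-5 + 22/b)) = (186 + b)*(b + 22/(b*(-5 + 22/b))))
C(124) + 5445 = (-4092 - 22*124 + 124*(-22 + 5*124)*(186 + 124))/(-22 + 5*124) + 5445 = (-4092 - 2728 + 124*(-22 + 620)*310)/(-22 + 620) + 5445 = (-4092 - 2728 + 124*598*310)/598 + 5445 = (-4092 - 2728 + 22987120)/598 + 5445 = (1/598)*22980300 + 5445 = 11490150/299 + 5445 = 13118205/299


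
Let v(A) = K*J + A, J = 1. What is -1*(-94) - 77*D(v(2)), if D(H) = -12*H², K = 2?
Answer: 14878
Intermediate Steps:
v(A) = 2 + A (v(A) = 2*1 + A = 2 + A)
-1*(-94) - 77*D(v(2)) = -1*(-94) - (-924)*(2 + 2)² = 94 - (-924)*4² = 94 - (-924)*16 = 94 - 77*(-192) = 94 + 14784 = 14878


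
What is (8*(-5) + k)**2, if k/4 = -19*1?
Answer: 13456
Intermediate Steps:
k = -76 (k = 4*(-19*1) = 4*(-19) = -76)
(8*(-5) + k)**2 = (8*(-5) - 76)**2 = (-40 - 76)**2 = (-116)**2 = 13456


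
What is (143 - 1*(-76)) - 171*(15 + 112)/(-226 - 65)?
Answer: 28482/97 ≈ 293.63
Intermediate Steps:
(143 - 1*(-76)) - 171*(15 + 112)/(-226 - 65) = (143 + 76) - 21717/(-291) = 219 - 21717*(-1)/291 = 219 - 171*(-127/291) = 219 + 7239/97 = 28482/97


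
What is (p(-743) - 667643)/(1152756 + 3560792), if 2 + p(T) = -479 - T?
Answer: -667381/4713548 ≈ -0.14159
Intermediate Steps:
p(T) = -481 - T (p(T) = -2 + (-479 - T) = -481 - T)
(p(-743) - 667643)/(1152756 + 3560792) = ((-481 - 1*(-743)) - 667643)/(1152756 + 3560792) = ((-481 + 743) - 667643)/4713548 = (262 - 667643)*(1/4713548) = -667381*1/4713548 = -667381/4713548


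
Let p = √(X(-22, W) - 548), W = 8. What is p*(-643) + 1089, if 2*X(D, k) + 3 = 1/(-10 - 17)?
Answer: 1089 - 643*I*√44511/9 ≈ 1089.0 - 15073.0*I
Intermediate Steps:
X(D, k) = -41/27 (X(D, k) = -3/2 + 1/(2*(-10 - 17)) = -3/2 + (½)/(-27) = -3/2 + (½)*(-1/27) = -3/2 - 1/54 = -41/27)
p = I*√44511/9 (p = √(-41/27 - 548) = √(-14837/27) = I*√44511/9 ≈ 23.442*I)
p*(-643) + 1089 = (I*√44511/9)*(-643) + 1089 = -643*I*√44511/9 + 1089 = 1089 - 643*I*√44511/9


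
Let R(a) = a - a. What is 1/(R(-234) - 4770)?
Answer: -1/4770 ≈ -0.00020964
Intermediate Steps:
R(a) = 0
1/(R(-234) - 4770) = 1/(0 - 4770) = 1/(-4770) = -1/4770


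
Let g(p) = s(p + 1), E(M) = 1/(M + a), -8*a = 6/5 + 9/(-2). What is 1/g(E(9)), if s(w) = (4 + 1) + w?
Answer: 753/4598 ≈ 0.16377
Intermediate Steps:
a = 33/80 (a = -(6/5 + 9/(-2))/8 = -(6*(⅕) + 9*(-½))/8 = -(6/5 - 9/2)/8 = -⅛*(-33/10) = 33/80 ≈ 0.41250)
E(M) = 1/(33/80 + M) (E(M) = 1/(M + 33/80) = 1/(33/80 + M))
s(w) = 5 + w
g(p) = 6 + p (g(p) = 5 + (p + 1) = 5 + (1 + p) = 6 + p)
1/g(E(9)) = 1/(6 + 80/(33 + 80*9)) = 1/(6 + 80/(33 + 720)) = 1/(6 + 80/753) = 1/(4598/753) = 753/4598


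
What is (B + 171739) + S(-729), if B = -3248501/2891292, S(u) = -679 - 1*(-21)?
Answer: 494641878151/2891292 ≈ 1.7108e+5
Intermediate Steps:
S(u) = -658 (S(u) = -679 + 21 = -658)
B = -3248501/2891292 (B = -3248501*1/2891292 = -3248501/2891292 ≈ -1.1235)
(B + 171739) + S(-729) = (-3248501/2891292 + 171739) - 658 = 496544348287/2891292 - 658 = 494641878151/2891292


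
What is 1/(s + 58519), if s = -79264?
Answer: -1/20745 ≈ -4.8204e-5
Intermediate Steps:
1/(s + 58519) = 1/(-79264 + 58519) = 1/(-20745) = -1/20745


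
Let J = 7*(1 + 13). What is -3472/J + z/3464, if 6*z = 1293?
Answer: -1715127/48496 ≈ -35.366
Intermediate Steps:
z = 431/2 (z = (1/6)*1293 = 431/2 ≈ 215.50)
J = 98 (J = 7*14 = 98)
-3472/J + z/3464 = -3472/98 + (431/2)/3464 = -3472*1/98 + (431/2)*(1/3464) = -248/7 + 431/6928 = -1715127/48496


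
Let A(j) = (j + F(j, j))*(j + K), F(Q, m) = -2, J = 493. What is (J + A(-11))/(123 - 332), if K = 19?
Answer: -389/209 ≈ -1.8612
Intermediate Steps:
A(j) = (-2 + j)*(19 + j) (A(j) = (j - 2)*(j + 19) = (-2 + j)*(19 + j))
(J + A(-11))/(123 - 332) = (493 + (-38 + (-11)² + 17*(-11)))/(123 - 332) = (493 + (-38 + 121 - 187))/(-209) = (493 - 104)*(-1/209) = 389*(-1/209) = -389/209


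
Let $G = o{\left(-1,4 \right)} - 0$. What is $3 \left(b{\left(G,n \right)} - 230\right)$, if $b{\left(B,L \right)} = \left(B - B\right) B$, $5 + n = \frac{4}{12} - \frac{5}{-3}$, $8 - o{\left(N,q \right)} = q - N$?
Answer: $-690$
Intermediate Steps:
$o{\left(N,q \right)} = 8 + N - q$ ($o{\left(N,q \right)} = 8 - \left(q - N\right) = 8 + \left(N - q\right) = 8 + N - q$)
$n = -3$ ($n = -5 + \left(\frac{4}{12} - \frac{5}{-3}\right) = -5 + \left(4 \cdot \frac{1}{12} - - \frac{5}{3}\right) = -5 + \left(\frac{1}{3} + \frac{5}{3}\right) = -5 + 2 = -3$)
$G = 3$ ($G = \left(8 - 1 - 4\right) - 0 = \left(8 - 1 - 4\right) + 0 = 3 + 0 = 3$)
$b{\left(B,L \right)} = 0$ ($b{\left(B,L \right)} = 0 B = 0$)
$3 \left(b{\left(G,n \right)} - 230\right) = 3 \left(0 - 230\right) = 3 \left(-230\right) = -690$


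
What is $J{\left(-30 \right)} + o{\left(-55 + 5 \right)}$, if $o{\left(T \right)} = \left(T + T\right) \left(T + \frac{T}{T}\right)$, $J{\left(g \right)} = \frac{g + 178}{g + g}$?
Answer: $\frac{73463}{15} \approx 4897.5$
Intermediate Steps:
$J{\left(g \right)} = \frac{178 + g}{2 g}$
$o{\left(T \right)} = 2 T \left(1 + T\right)$ ($o{\left(T \right)} = 2 T \left(T + 1\right) = 2 T \left(1 + T\right)$)
$J{\left(-30 \right)} + o{\left(-55 + 5 \right)} = \frac{178 - 30}{2 \left(-30\right)} + 2 \left(-55 + 5\right) \left(1 + \left(-55 + 5\right)\right) = \frac{1}{2} \left(- \frac{1}{30}\right) 148 + 2 \left(-50\right) \left(1 - 50\right) = - \frac{37}{15} + 2 \left(-50\right) \left(-49\right) = - \frac{37}{15} + 4900 = \frac{73463}{15}$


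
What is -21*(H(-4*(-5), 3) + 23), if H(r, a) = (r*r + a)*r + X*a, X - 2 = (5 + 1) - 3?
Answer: -170058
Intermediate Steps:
X = 5 (X = 2 + ((5 + 1) - 3) = 2 + (6 - 3) = 2 + 3 = 5)
H(r, a) = 5*a + r*(a + r²) (H(r, a) = (r*r + a)*r + 5*a = (r² + a)*r + 5*a = (a + r²)*r + 5*a = r*(a + r²) + 5*a = 5*a + r*(a + r²))
-21*(H(-4*(-5), 3) + 23) = -21*(((-4*(-5))³ + 5*3 + 3*(-4*(-5))) + 23) = -21*((20³ + 15 + 3*20) + 23) = -21*((8000 + 15 + 60) + 23) = -21*(8075 + 23) = -21*8098 = -170058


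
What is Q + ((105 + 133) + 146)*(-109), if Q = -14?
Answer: -41870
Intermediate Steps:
Q + ((105 + 133) + 146)*(-109) = -14 + ((105 + 133) + 146)*(-109) = -14 + (238 + 146)*(-109) = -14 + 384*(-109) = -14 - 41856 = -41870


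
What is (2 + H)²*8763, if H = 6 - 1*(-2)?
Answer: 876300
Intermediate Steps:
H = 8 (H = 6 + 2 = 8)
(2 + H)²*8763 = (2 + 8)²*8763 = 10²*8763 = 100*8763 = 876300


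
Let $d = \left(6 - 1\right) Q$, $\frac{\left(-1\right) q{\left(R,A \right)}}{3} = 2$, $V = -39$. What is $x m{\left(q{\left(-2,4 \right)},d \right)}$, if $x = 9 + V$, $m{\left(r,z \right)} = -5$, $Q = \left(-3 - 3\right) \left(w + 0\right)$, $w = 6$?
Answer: $150$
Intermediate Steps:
$q{\left(R,A \right)} = -6$ ($q{\left(R,A \right)} = \left(-3\right) 2 = -6$)
$Q = -36$ ($Q = \left(-3 - 3\right) \left(6 + 0\right) = \left(-6\right) 6 = -36$)
$d = -180$ ($d = \left(6 - 1\right) \left(-36\right) = 5 \left(-36\right) = -180$)
$x = -30$ ($x = 9 - 39 = -30$)
$x m{\left(q{\left(-2,4 \right)},d \right)} = \left(-30\right) \left(-5\right) = 150$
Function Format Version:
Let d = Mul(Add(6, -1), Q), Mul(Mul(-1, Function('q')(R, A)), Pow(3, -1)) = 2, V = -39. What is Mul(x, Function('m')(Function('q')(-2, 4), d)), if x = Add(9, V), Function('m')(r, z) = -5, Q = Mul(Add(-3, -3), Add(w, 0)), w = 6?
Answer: 150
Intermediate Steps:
Function('q')(R, A) = -6 (Function('q')(R, A) = Mul(-3, 2) = -6)
Q = -36 (Q = Mul(Add(-3, -3), Add(6, 0)) = Mul(-6, 6) = -36)
d = -180 (d = Mul(Add(6, -1), -36) = Mul(5, -36) = -180)
x = -30 (x = Add(9, -39) = -30)
Mul(x, Function('m')(Function('q')(-2, 4), d)) = Mul(-30, -5) = 150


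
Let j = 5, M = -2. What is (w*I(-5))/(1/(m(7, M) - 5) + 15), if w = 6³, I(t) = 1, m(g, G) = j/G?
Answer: 3240/223 ≈ 14.529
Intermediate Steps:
m(g, G) = 5/G
w = 216
(w*I(-5))/(1/(m(7, M) - 5) + 15) = (216*1)/(1/(5/(-2) - 5) + 15) = 216/(1/(5*(-½) - 5) + 15) = 216/(1/(-5/2 - 5) + 15) = 216/(1/(-15/2) + 15) = 216/(-2/15 + 15) = 216/(223/15) = 216*(15/223) = 3240/223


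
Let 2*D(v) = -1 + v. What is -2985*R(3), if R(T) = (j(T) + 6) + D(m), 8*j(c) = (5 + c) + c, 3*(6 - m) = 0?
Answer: -235815/8 ≈ -29477.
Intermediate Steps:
m = 6 (m = 6 - 1/3*0 = 6 + 0 = 6)
D(v) = -1/2 + v/2 (D(v) = (-1 + v)/2 = -1/2 + v/2)
j(c) = 5/8 + c/4 (j(c) = ((5 + c) + c)/8 = (5 + 2*c)/8 = 5/8 + c/4)
R(T) = 73/8 + T/4 (R(T) = ((5/8 + T/4) + 6) + (-1/2 + (1/2)*6) = (53/8 + T/4) + (-1/2 + 3) = (53/8 + T/4) + 5/2 = 73/8 + T/4)
-2985*R(3) = -2985*(73/8 + (1/4)*3) = -2985*(73/8 + 3/4) = -2985*79/8 = -235815/8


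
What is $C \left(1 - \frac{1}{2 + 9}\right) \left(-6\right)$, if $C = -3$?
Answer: $\frac{180}{11} \approx 16.364$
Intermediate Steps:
$C \left(1 - \frac{1}{2 + 9}\right) \left(-6\right) = - 3 \left(1 - \frac{1}{2 + 9}\right) \left(-6\right) = - 3 \left(1 - \frac{1}{11}\right) \left(-6\right) = \left(-3\right) \frac{10}{11} \left(-6\right) = \left(- \frac{30}{11}\right) \left(-6\right) = \frac{180}{11}$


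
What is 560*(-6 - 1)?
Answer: -3920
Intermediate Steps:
560*(-6 - 1) = 560*(-7) = -3920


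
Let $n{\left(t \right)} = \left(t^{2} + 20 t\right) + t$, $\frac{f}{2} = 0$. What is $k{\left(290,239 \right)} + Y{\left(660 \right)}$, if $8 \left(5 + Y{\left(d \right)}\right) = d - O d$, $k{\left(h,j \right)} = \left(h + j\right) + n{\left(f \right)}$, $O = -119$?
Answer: $10424$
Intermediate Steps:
$f = 0$ ($f = 2 \cdot 0 = 0$)
$n{\left(t \right)} = t^{2} + 21 t$
$k{\left(h,j \right)} = h + j$ ($k{\left(h,j \right)} = \left(h + j\right) + 0 \left(21 + 0\right) = \left(h + j\right) + 0 \cdot 21 = \left(h + j\right) + 0 = h + j$)
$Y{\left(d \right)} = -5 + 15 d$ ($Y{\left(d \right)} = -5 + \frac{d - - 119 d}{8} = -5 + \frac{d + 119 d}{8} = -5 + \frac{120 d}{8} = -5 + 15 d$)
$k{\left(290,239 \right)} + Y{\left(660 \right)} = \left(290 + 239\right) + \left(-5 + 15 \cdot 660\right) = 529 + \left(-5 + 9900\right) = 529 + 9895 = 10424$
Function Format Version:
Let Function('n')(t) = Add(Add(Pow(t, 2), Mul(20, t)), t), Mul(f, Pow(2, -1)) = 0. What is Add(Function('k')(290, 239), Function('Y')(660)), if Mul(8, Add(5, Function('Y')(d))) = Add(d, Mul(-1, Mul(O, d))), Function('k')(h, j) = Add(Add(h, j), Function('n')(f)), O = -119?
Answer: 10424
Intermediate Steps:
f = 0 (f = Mul(2, 0) = 0)
Function('n')(t) = Add(Pow(t, 2), Mul(21, t))
Function('k')(h, j) = Add(h, j) (Function('k')(h, j) = Add(Add(h, j), Mul(0, Add(21, 0))) = Add(Add(h, j), Mul(0, 21)) = Add(Add(h, j), 0) = Add(h, j))
Function('Y')(d) = Add(-5, Mul(15, d)) (Function('Y')(d) = Add(-5, Mul(Rational(1, 8), Add(d, Mul(-1, Mul(-119, d))))) = Add(-5, Mul(Rational(1, 8), Add(d, Mul(119, d)))) = Add(-5, Mul(Rational(1, 8), Mul(120, d))) = Add(-5, Mul(15, d)))
Add(Function('k')(290, 239), Function('Y')(660)) = Add(Add(290, 239), Add(-5, Mul(15, 660))) = Add(529, Add(-5, 9900)) = Add(529, 9895) = 10424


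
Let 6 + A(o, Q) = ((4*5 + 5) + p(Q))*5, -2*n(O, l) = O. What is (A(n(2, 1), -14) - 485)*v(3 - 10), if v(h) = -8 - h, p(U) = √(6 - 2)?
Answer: 356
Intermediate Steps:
n(O, l) = -O/2
p(U) = 2 (p(U) = √4 = 2)
A(o, Q) = 129 (A(o, Q) = -6 + ((4*5 + 5) + 2)*5 = -6 + ((20 + 5) + 2)*5 = -6 + (25 + 2)*5 = -6 + 27*5 = -6 + 135 = 129)
(A(n(2, 1), -14) - 485)*v(3 - 10) = (129 - 485)*(-8 - (3 - 10)) = -356*(-8 - 1*(-7)) = -356*(-8 + 7) = -356*(-1) = 356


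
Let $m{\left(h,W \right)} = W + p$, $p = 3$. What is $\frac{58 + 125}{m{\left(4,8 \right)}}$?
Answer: $\frac{183}{11} \approx 16.636$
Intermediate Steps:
$m{\left(h,W \right)} = 3 + W$ ($m{\left(h,W \right)} = W + 3 = 3 + W$)
$\frac{58 + 125}{m{\left(4,8 \right)}} = \frac{58 + 125}{3 + 8} = \frac{183}{11}$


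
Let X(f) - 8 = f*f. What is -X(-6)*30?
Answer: -1320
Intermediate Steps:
X(f) = 8 + f**2 (X(f) = 8 + f*f = 8 + f**2)
-X(-6)*30 = -(8 + (-6)**2)*30 = -(8 + 36)*30 = -1*44*30 = -44*30 = -1320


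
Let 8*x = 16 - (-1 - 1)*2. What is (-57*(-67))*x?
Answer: 19095/2 ≈ 9547.5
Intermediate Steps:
x = 5/2 (x = (16 - (-1 - 1)*2)/8 = (16 - (-2)*2)/8 = (16 - 1*(-4))/8 = (16 + 4)/8 = (1/8)*20 = 5/2 ≈ 2.5000)
(-57*(-67))*x = -57*(-67)*(5/2) = 3819*(5/2) = 19095/2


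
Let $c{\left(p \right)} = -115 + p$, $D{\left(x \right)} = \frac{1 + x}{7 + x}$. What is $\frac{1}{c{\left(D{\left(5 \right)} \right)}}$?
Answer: $- \frac{2}{229} \approx -0.0087336$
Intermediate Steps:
$D{\left(x \right)} = \frac{1 + x}{7 + x}$
$\frac{1}{c{\left(D{\left(5 \right)} \right)}} = \frac{1}{-115 + \frac{1 + 5}{7 + 5}} = \frac{1}{-115 + \frac{1}{12} \cdot 6} = \frac{1}{-115 + \frac{1}{2}} = \frac{1}{- \frac{229}{2}} = - \frac{2}{229}$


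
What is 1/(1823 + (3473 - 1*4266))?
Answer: 1/1030 ≈ 0.00097087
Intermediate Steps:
1/(1823 + (3473 - 1*4266)) = 1/(1823 + (3473 - 4266)) = 1/(1823 - 793) = 1/1030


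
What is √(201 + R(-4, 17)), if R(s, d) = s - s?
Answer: √201 ≈ 14.177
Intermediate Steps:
R(s, d) = 0
√(201 + R(-4, 17)) = √(201 + 0) = √201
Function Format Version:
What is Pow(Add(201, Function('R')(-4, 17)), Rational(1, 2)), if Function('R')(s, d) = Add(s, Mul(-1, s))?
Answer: Pow(201, Rational(1, 2)) ≈ 14.177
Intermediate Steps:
Function('R')(s, d) = 0
Pow(Add(201, Function('R')(-4, 17)), Rational(1, 2)) = Pow(Add(201, 0), Rational(1, 2)) = Pow(201, Rational(1, 2))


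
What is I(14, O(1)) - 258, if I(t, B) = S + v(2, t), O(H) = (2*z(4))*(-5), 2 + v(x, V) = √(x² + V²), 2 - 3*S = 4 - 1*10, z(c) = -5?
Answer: -772/3 + 10*√2 ≈ -243.19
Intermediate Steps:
S = 8/3 (S = ⅔ - (4 - 1*10)/3 = ⅔ - (4 - 10)/3 = ⅔ - ⅓*(-6) = ⅔ + 2 = 8/3 ≈ 2.6667)
v(x, V) = -2 + √(V² + x²) (v(x, V) = -2 + √(x² + V²) = -2 + √(V² + x²))
O(H) = 50 (O(H) = (2*(-5))*(-5) = -10*(-5) = 50)
I(t, B) = ⅔ + √(4 + t²) (I(t, B) = 8/3 + (-2 + √(t² + 2²)) = 8/3 + (-2 + √(t² + 4)) = 8/3 + (-2 + √(4 + t²)) = ⅔ + √(4 + t²))
I(14, O(1)) - 258 = (⅔ + √(4 + 14²)) - 258 = (⅔ + √(4 + 196)) - 258 = (⅔ + √200) - 258 = (⅔ + 10*√2) - 258 = -772/3 + 10*√2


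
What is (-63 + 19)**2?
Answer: 1936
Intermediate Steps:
(-63 + 19)**2 = (-44)**2 = 1936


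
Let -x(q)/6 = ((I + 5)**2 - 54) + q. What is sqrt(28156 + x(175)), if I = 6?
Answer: 4*sqrt(1669) ≈ 163.41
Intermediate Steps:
x(q) = -402 - 6*q (x(q) = -6*(((6 + 5)**2 - 54) + q) = -6*((11**2 - 54) + q) = -6*((121 - 54) + q) = -6*(67 + q) = -402 - 6*q)
sqrt(28156 + x(175)) = sqrt(28156 + (-402 - 6*175)) = sqrt(28156 + (-402 - 1050)) = sqrt(28156 - 1452) = sqrt(26704) = 4*sqrt(1669)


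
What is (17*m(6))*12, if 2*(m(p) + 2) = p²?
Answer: 3264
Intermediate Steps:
m(p) = -2 + p²/2
(17*m(6))*12 = (17*(-2 + (½)*6²))*12 = (17*(-2 + (½)*36))*12 = (17*(-2 + 18))*12 = (17*16)*12 = 272*12 = 3264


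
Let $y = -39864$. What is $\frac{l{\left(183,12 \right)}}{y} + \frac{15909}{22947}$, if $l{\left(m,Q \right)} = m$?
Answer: $\frac{69999675}{101639912} \approx 0.6887$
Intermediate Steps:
$\frac{l{\left(183,12 \right)}}{y} + \frac{15909}{22947} = \frac{183}{-39864} + \frac{15909}{22947} = 183 \left(- \frac{1}{39864}\right) + 15909 \cdot \frac{1}{22947} = - \frac{61}{13288} + \frac{5303}{7649} = \frac{69999675}{101639912}$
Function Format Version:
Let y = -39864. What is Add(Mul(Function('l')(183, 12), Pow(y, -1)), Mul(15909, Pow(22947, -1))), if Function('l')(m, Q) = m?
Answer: Rational(69999675, 101639912) ≈ 0.68870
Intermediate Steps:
Add(Mul(Function('l')(183, 12), Pow(y, -1)), Mul(15909, Pow(22947, -1))) = Add(Mul(183, Pow(-39864, -1)), Mul(15909, Pow(22947, -1))) = Add(Mul(183, Rational(-1, 39864)), Mul(15909, Rational(1, 22947))) = Add(Rational(-61, 13288), Rational(5303, 7649)) = Rational(69999675, 101639912)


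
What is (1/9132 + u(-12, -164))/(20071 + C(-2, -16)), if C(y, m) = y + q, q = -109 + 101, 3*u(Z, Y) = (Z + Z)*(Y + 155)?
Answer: 657505/183197052 ≈ 0.0035891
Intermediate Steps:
u(Z, Y) = 2*Z*(155 + Y)/3 (u(Z, Y) = ((Z + Z)*(Y + 155))/3 = ((2*Z)*(155 + Y))/3 = (2*Z*(155 + Y))/3 = 2*Z*(155 + Y)/3)
q = -8
C(y, m) = -8 + y (C(y, m) = y - 8 = -8 + y)
(1/9132 + u(-12, -164))/(20071 + C(-2, -16)) = (1/9132 + (⅔)*(-12)*(155 - 164))/(20071 + (-8 - 2)) = (1/9132 + (⅔)*(-12)*(-9))/(20071 - 10) = (1/9132 + 72)/20061 = (657505/9132)*(1/20061) = 657505/183197052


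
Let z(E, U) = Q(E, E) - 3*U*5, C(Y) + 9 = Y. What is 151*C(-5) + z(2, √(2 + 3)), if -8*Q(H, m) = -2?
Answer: -8455/4 - 15*√5 ≈ -2147.3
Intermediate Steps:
C(Y) = -9 + Y
Q(H, m) = ¼ (Q(H, m) = -⅛*(-2) = ¼)
z(E, U) = ¼ - 15*U (z(E, U) = ¼ - 3*U*5 = ¼ - 15*U)
151*C(-5) + z(2, √(2 + 3)) = 151*(-9 - 5) + (¼ - 15*√(2 + 3)) = 151*(-14) + (¼ - 15*√5) = -2114 + (¼ - 15*√5) = -8455/4 - 15*√5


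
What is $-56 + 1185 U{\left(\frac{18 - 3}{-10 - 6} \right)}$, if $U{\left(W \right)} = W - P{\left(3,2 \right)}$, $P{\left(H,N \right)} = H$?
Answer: $- \frac{75551}{16} \approx -4721.9$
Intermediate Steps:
$U{\left(W \right)} = -3 + W$ ($U{\left(W \right)} = W - 3 = -3 + W$)
$-56 + 1185 U{\left(\frac{18 - 3}{-10 - 6} \right)} = -56 + 1185 \left(-3 + \frac{18 - 3}{-10 - 6}\right) = -56 + 1185 \left(-3 + \frac{15}{-16}\right) = -56 + 1185 \left(-3 + 15 \left(- \frac{1}{16}\right)\right) = -56 + 1185 \left(-3 - \frac{15}{16}\right) = -56 + 1185 \left(- \frac{63}{16}\right) = -56 - \frac{74655}{16} = - \frac{75551}{16}$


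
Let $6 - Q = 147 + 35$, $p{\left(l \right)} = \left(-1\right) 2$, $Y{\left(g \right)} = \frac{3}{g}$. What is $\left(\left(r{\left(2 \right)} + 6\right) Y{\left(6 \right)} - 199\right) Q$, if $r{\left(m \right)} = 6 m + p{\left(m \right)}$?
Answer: $33616$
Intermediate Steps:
$p{\left(l \right)} = -2$
$Q = -176$ ($Q = 6 - \left(147 + 35\right) = 6 - 182 = -176$)
$r{\left(m \right)} = -2 + 6 m$ ($r{\left(m \right)} = 6 m - 2 = -2 + 6 m$)
$\left(\left(r{\left(2 \right)} + 6\right) Y{\left(6 \right)} - 199\right) Q = \left(\left(\left(-2 + 6 \cdot 2\right) + 6\right) \frac{3}{6} - 199\right) \left(-176\right) = \left(\left(\left(-2 + 12\right) + 6\right) 3 \cdot \frac{1}{6} - 199\right) \left(-176\right) = \left(\left(10 + 6\right) \frac{1}{2} - 199\right) \left(-176\right) = \left(16 \cdot \frac{1}{2} - 199\right) \left(-176\right) = \left(8 - 199\right) \left(-176\right) = \left(-191\right) \left(-176\right) = 33616$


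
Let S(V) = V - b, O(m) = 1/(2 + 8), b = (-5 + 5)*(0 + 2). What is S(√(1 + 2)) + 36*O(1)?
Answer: 18/5 + √3 ≈ 5.3321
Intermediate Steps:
b = 0 (b = 0*2 = 0)
O(m) = ⅒ (O(m) = 1/10 = ⅒)
S(V) = V (S(V) = V - 1*0 = V + 0 = V)
S(√(1 + 2)) + 36*O(1) = √(1 + 2) + 36*(⅒) = √3 + 18/5 = 18/5 + √3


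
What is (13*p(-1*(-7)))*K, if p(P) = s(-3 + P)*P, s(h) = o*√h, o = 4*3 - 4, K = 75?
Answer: 109200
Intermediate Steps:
o = 8 (o = 12 - 4 = 8)
s(h) = 8*√h
p(P) = 8*P*√(-3 + P) (p(P) = (8*√(-3 + P))*P = 8*P*√(-3 + P))
(13*p(-1*(-7)))*K = (13*(8*(-1*(-7))*√(-3 - 1*(-7))))*75 = (13*(8*7*√(-3 + 7)))*75 = (13*(8*7*√4))*75 = (13*(8*7*2))*75 = (13*112)*75 = 1456*75 = 109200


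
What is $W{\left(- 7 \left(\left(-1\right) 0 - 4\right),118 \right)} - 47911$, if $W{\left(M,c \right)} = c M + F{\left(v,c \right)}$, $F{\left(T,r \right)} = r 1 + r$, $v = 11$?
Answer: $-44371$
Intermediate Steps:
$F{\left(T,r \right)} = 2 r$ ($F{\left(T,r \right)} = r + r = 2 r$)
$W{\left(M,c \right)} = 2 c + M c$ ($W{\left(M,c \right)} = c M + 2 c = M c + 2 c = 2 c + M c$)
$W{\left(- 7 \left(\left(-1\right) 0 - 4\right),118 \right)} - 47911 = 118 \left(2 - 7 \left(\left(-1\right) 0 - 4\right)\right) - 47911 = 118 \left(2 - 7 \left(0 - 4\right)\right) - 47911 = 118 \left(2 - -28\right) - 47911 = 118 \left(2 + 28\right) - 47911 = 118 \cdot 30 - 47911 = 3540 - 47911 = -44371$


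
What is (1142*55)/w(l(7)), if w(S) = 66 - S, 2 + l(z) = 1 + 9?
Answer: 31405/29 ≈ 1082.9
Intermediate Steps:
l(z) = 8 (l(z) = -2 + (1 + 9) = -2 + 10 = 8)
(1142*55)/w(l(7)) = (1142*55)/(66 - 1*8) = 62810/(66 - 8) = 62810/58 = 62810*(1/58) = 31405/29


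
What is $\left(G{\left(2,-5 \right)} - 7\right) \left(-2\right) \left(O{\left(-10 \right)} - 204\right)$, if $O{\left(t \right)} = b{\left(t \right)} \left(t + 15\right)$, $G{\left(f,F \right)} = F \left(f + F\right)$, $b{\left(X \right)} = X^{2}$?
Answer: $-4736$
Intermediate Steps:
$G{\left(f,F \right)} = F \left(F + f\right)$
$O{\left(t \right)} = t^{2} \left(15 + t\right)$ ($O{\left(t \right)} = t^{2} \left(t + 15\right) = t^{2} \left(15 + t\right)$)
$\left(G{\left(2,-5 \right)} - 7\right) \left(-2\right) \left(O{\left(-10 \right)} - 204\right) = \left(- 5 \left(-5 + 2\right) - 7\right) \left(-2\right) \left(\left(-10\right)^{2} \left(15 - 10\right) - 204\right) = \left(\left(-5\right) \left(-3\right) - 7\right) \left(-2\right) \left(100 \cdot 5 - 204\right) = \left(15 - 7\right) \left(-2\right) \left(500 - 204\right) = 8 \left(-2\right) 296 = \left(-16\right) 296 = -4736$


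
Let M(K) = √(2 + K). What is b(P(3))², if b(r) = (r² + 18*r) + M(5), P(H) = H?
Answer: (63 + √7)² ≈ 4309.4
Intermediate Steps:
b(r) = √7 + r² + 18*r (b(r) = (r² + 18*r) + √(2 + 5) = (r² + 18*r) + √7 = √7 + r² + 18*r)
b(P(3))² = (√7 + 3² + 18*3)² = (√7 + 9 + 54)² = (63 + √7)²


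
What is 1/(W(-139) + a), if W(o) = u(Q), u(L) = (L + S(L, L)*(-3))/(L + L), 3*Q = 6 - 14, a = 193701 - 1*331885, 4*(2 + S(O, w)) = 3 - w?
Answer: -64/8843765 ≈ -7.2367e-6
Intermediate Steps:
S(O, w) = -5/4 - w/4 (S(O, w) = -2 + (3 - w)/4 = -2 + (¾ - w/4) = -5/4 - w/4)
a = -138184 (a = 193701 - 331885 = -138184)
Q = -8/3 (Q = (6 - 14)/3 = (⅓)*(-8) = -8/3 ≈ -2.6667)
u(L) = (15/4 + 7*L/4)/(2*L) (u(L) = (L + (-5/4 - L/4)*(-3))/(L + L) = (L + (15/4 + 3*L/4))/((2*L)) = (15/4 + 7*L/4)*(1/(2*L)) = (15/4 + 7*L/4)/(2*L))
W(o) = 11/64 (W(o) = (15 + 7*(-8/3))/(8*(-8/3)) = (⅛)*(-3/8)*(15 - 56/3) = (⅛)*(-3/8)*(-11/3) = 11/64)
1/(W(-139) + a) = 1/(11/64 - 138184) = 1/(-8843765/64) = -64/8843765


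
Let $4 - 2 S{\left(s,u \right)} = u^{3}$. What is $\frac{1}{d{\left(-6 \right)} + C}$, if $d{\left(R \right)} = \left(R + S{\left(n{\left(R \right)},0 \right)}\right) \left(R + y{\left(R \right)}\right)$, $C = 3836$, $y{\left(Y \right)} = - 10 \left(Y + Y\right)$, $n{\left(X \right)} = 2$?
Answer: $\frac{1}{3380} \approx 0.00029586$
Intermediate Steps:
$S{\left(s,u \right)} = 2 - \frac{u^{3}}{2}$
$y{\left(Y \right)} = - 20 Y$ ($y{\left(Y \right)} = - 10 \cdot 2 Y = - 20 Y$)
$d{\left(R \right)} = - 19 R \left(2 + R\right)$ ($d{\left(R \right)} = \left(R + \left(2 - \frac{0^{3}}{2}\right)\right) \left(R - 20 R\right) = \left(R + \left(2 - 0\right)\right) \left(- 19 R\right) = \left(R + \left(2 + 0\right)\right) \left(- 19 R\right) = \left(R + 2\right) \left(- 19 R\right) = \left(2 + R\right) \left(- 19 R\right) = - 19 R \left(2 + R\right)$)
$\frac{1}{d{\left(-6 \right)} + C} = \frac{1}{19 \left(-6\right) \left(-2 - -6\right) + 3836} = \frac{1}{19 \left(-6\right) \left(-2 + 6\right) + 3836} = \frac{1}{19 \left(-6\right) 4 + 3836} = \frac{1}{-456 + 3836} = \frac{1}{3380}$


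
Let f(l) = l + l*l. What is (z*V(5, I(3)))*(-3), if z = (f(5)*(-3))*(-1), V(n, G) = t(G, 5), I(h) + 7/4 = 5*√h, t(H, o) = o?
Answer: -1350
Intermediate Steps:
f(l) = l + l²
I(h) = -7/4 + 5*√h
V(n, G) = 5
z = 90 (z = ((5*(1 + 5))*(-3))*(-1) = ((5*6)*(-3))*(-1) = (30*(-3))*(-1) = -90*(-1) = 90)
(z*V(5, I(3)))*(-3) = (90*5)*(-3) = 450*(-3) = -1350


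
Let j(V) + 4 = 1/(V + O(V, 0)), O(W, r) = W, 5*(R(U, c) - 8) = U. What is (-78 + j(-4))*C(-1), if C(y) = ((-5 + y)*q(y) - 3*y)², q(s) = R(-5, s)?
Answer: -999297/8 ≈ -1.2491e+5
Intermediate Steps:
R(U, c) = 8 + U/5
q(s) = 7 (q(s) = 8 + (⅕)*(-5) = 8 - 1 = 7)
j(V) = -4 + 1/(2*V) (j(V) = -4 + 1/(V + V) = -4 + 1/(2*V))
C(y) = (-35 + 4*y)² (C(y) = ((-5 + y)*7 - 3*y)² = ((-35 + 7*y) - 3*y)² = (-35 + 4*y)²)
(-78 + j(-4))*C(-1) = (-78 + (-4 + (½)/(-4)))*(-35 + 4*(-1))² = (-78 + (-4 + (½)*(-¼)))*(-35 - 4)² = (-78 + (-4 - ⅛))*(-39)² = (-78 - 33/8)*1521 = -657/8*1521 = -999297/8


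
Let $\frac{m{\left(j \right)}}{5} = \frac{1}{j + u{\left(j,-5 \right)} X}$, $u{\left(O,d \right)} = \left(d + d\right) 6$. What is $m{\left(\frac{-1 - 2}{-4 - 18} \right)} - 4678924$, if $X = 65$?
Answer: $- \frac{401437642538}{85797} \approx -4.6789 \cdot 10^{6}$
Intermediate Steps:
$u{\left(O,d \right)} = 12 d$ ($u{\left(O,d \right)} = 2 d 6 = 12 d$)
$m{\left(j \right)} = \frac{5}{-3900 + j}$ ($m{\left(j \right)} = \frac{5}{j + 12 \left(-5\right) 65} = \frac{5}{j - 3900} = \frac{5}{-3900 + j}$)
$m{\left(\frac{-1 - 2}{-4 - 18} \right)} - 4678924 = \frac{5}{-3900 + \frac{-1 - 2}{-4 - 18}} - 4678924 = \frac{5}{-3900 - \frac{3}{-22}} - 4678924 = \frac{5}{-3900 - - \frac{3}{22}} - 4678924 = \frac{5}{-3900 + \frac{3}{22}} - 4678924 = \frac{5}{- \frac{85797}{22}} - 4678924 = 5 \left(- \frac{22}{85797}\right) - 4678924 = - \frac{110}{85797} - 4678924 = - \frac{401437642538}{85797}$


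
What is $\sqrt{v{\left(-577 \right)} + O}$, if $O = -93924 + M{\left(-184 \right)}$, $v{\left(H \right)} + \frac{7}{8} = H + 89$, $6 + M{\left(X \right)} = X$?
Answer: $\frac{i \sqrt{1513646}}{4} \approx 307.58 i$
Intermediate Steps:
$M{\left(X \right)} = -6 + X$
$v{\left(H \right)} = \frac{705}{8} + H$ ($v{\left(H \right)} = - \frac{7}{8} + \left(H + 89\right) = - \frac{7}{8} + \left(89 + H\right) = \frac{705}{8} + H$)
$O = -94114$ ($O = -93924 - 190 = -94114$)
$\sqrt{v{\left(-577 \right)} + O} = \sqrt{\left(\frac{705}{8} - 577\right) - 94114} = \sqrt{- \frac{3911}{8} - 94114} = \sqrt{- \frac{756823}{8}} = \frac{i \sqrt{1513646}}{4}$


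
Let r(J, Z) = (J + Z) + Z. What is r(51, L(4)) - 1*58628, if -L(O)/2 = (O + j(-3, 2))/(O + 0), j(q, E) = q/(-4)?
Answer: -234327/4 ≈ -58582.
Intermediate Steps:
j(q, E) = -q/4 (j(q, E) = q*(-¼) = -q/4)
L(O) = -2*(¾ + O)/O (L(O) = -2*(O - ¼*(-3))/(O + 0) = -2*(O + ¾)/O = -2*(¾ + O)/O)
r(J, Z) = J + 2*Z
r(51, L(4)) - 1*58628 = (51 + 2*(-2 - 3/2/4)) - 1*58628 = (51 + 2*(-2 - 3/2*¼)) - 58628 = (51 + 2*(-2 - 3/8)) - 58628 = (51 + 2*(-19/8)) - 58628 = (51 - 19/4) - 58628 = 185/4 - 58628 = -234327/4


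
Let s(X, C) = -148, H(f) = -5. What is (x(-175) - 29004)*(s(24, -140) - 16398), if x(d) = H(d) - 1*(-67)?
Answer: 478874332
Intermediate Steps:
x(d) = 62 (x(d) = -5 - 1*(-67) = -5 + 67 = 62)
(x(-175) - 29004)*(s(24, -140) - 16398) = (62 - 29004)*(-148 - 16398) = -28942*(-16546) = 478874332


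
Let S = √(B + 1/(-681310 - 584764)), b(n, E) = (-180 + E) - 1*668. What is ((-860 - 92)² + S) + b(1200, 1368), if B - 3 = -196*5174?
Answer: 906824 + 5*I*√65021859119466046/1266074 ≈ 9.0682e+5 + 1007.0*I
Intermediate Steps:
B = -1014101 (B = 3 - 196*5174 = 3 - 1014104 = -1014101)
b(n, E) = -848 + E (b(n, E) = (-180 + E) - 668 = -848 + E)
S = 5*I*√65021859119466046/1266074 (S = √(-1014101 + 1/(-681310 - 584764)) = √(-1014101 + 1/(-1266074)) = √(-1014101 - 1/1266074) = √(-1283926909475/1266074) = 5*I*√65021859119466046/1266074 ≈ 1007.0*I)
((-860 - 92)² + S) + b(1200, 1368) = ((-860 - 92)² + 5*I*√65021859119466046/1266074) + (-848 + 1368) = ((-952)² + 5*I*√65021859119466046/1266074) + 520 = (906304 + 5*I*√65021859119466046/1266074) + 520 = 906824 + 5*I*√65021859119466046/1266074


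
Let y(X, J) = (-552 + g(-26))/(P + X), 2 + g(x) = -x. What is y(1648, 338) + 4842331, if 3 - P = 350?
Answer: 6299872103/1301 ≈ 4.8423e+6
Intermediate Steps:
P = -347 (P = 3 - 1*350 = 3 - 350 = -347)
g(x) = -2 - x
y(X, J) = -528/(-347 + X) (y(X, J) = (-552 + (-2 - 1*(-26)))/(-347 + X) = (-552 + (-2 + 26))/(-347 + X) = (-552 + 24)/(-347 + X) = -528/(-347 + X))
y(1648, 338) + 4842331 = -528/(-347 + 1648) + 4842331 = -528/1301 + 4842331 = 6299872103/1301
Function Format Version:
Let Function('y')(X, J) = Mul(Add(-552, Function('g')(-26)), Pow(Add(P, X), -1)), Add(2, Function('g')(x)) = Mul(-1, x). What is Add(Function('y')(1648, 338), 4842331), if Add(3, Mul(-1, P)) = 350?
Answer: Rational(6299872103, 1301) ≈ 4.8423e+6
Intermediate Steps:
P = -347 (P = Add(3, Mul(-1, 350)) = Add(3, -350) = -347)
Function('g')(x) = Add(-2, Mul(-1, x))
Function('y')(X, J) = Mul(-528, Pow(Add(-347, X), -1)) (Function('y')(X, J) = Mul(Add(-552, Add(-2, Mul(-1, -26))), Pow(Add(-347, X), -1)) = Mul(Add(-552, Add(-2, 26)), Pow(Add(-347, X), -1)) = Mul(Add(-552, 24), Pow(Add(-347, X), -1)) = Mul(-528, Pow(Add(-347, X), -1)))
Add(Function('y')(1648, 338), 4842331) = Add(Mul(-528, Pow(Add(-347, 1648), -1)), 4842331) = Add(Mul(-528, Pow(1301, -1)), 4842331) = Add(Mul(-528, Rational(1, 1301)), 4842331) = Add(Rational(-528, 1301), 4842331) = Rational(6299872103, 1301)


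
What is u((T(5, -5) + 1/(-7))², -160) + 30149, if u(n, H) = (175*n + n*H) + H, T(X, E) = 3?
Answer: 1475461/49 ≈ 30111.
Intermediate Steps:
u(n, H) = H + 175*n + H*n (u(n, H) = (175*n + H*n) + H = H + 175*n + H*n)
u((T(5, -5) + 1/(-7))², -160) + 30149 = (-160 + 175*(3 + 1/(-7))² - 160*(3 + 1/(-7))²) + 30149 = (-160 + 175*(3 - ⅐)² - 160*(3 - ⅐)²) + 30149 = (-160 + 175*(20/7)² - 160*(20/7)²) + 30149 = (-160 + 175*(400/49) - 160*400/49) + 30149 = (-160 + 10000/7 - 64000/49) + 30149 = -1840/49 + 30149 = 1475461/49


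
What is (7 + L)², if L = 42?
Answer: 2401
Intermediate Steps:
(7 + L)² = (7 + 42)² = 49² = 2401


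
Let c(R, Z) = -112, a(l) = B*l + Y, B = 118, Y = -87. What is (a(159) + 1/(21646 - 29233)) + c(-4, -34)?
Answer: 140837480/7587 ≈ 18563.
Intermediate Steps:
a(l) = -87 + 118*l (a(l) = 118*l - 87 = -87 + 118*l)
(a(159) + 1/(21646 - 29233)) + c(-4, -34) = ((-87 + 118*159) + 1/(21646 - 29233)) - 112 = ((-87 + 18762) + 1/(-7587)) - 112 = (18675 - 1/7587) - 112 = 141687224/7587 - 112 = 140837480/7587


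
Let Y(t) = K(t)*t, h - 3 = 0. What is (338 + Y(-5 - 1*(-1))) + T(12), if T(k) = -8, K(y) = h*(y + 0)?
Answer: 378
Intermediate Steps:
h = 3 (h = 3 + 0 = 3)
K(y) = 3*y (K(y) = 3*(y + 0) = 3*y)
Y(t) = 3*t**2 (Y(t) = (3*t)*t = 3*t**2)
(338 + Y(-5 - 1*(-1))) + T(12) = (338 + 3*(-5 - 1*(-1))**2) - 8 = (338 + 3*(-5 + 1)**2) - 8 = (338 + 3*(-4)**2) - 8 = (338 + 3*16) - 8 = (338 + 48) - 8 = 386 - 8 = 378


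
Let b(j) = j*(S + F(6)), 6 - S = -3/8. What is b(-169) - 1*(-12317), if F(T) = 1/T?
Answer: 269075/24 ≈ 11211.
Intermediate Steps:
S = 51/8 (S = 6 - (-3)/8 = 6 - 1*(-3/8) = 6 + 3/8 = 51/8 ≈ 6.3750)
b(j) = 157*j/24 (b(j) = j*(51/8 + 1/6) = j*(157/24) = 157*j/24)
b(-169) - 1*(-12317) = (157/24)*(-169) - 1*(-12317) = -26533/24 + 12317 = 269075/24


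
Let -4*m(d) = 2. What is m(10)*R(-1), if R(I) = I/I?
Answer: -½ ≈ -0.50000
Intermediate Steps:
R(I) = 1
m(d) = -½ (m(d) = -¼*2 = -½)
m(10)*R(-1) = -½*1 = -½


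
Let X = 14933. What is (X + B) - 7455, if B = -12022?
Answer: -4544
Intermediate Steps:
(X + B) - 7455 = (14933 - 12022) - 7455 = 2911 - 7455 = -4544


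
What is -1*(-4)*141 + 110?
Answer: 674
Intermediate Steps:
-1*(-4)*141 + 110 = 4*141 + 110 = 564 + 110 = 674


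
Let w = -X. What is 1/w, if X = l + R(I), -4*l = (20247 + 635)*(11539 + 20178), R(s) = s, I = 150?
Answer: 2/331156897 ≈ 6.0394e-9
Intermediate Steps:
l = -331157197/2 (l = -(20247 + 635)*(11539 + 20178)/4 = -10441*31717/2 = -1/4*662314394 = -331157197/2 ≈ -1.6558e+8)
X = -331156897/2 (X = -331157197/2 + 150 = -331156897/2 ≈ -1.6558e+8)
w = 331156897/2 (w = -1*(-331156897/2) = 331156897/2 ≈ 1.6558e+8)
1/w = 1/(331156897/2) = 2/331156897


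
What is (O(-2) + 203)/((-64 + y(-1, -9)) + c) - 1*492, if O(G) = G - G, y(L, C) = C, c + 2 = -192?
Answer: -131567/267 ≈ -492.76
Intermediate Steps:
c = -194 (c = -2 - 192 = -194)
O(G) = 0
(O(-2) + 203)/((-64 + y(-1, -9)) + c) - 1*492 = (0 + 203)/((-64 - 9) - 194) - 1*492 = 203/(-73 - 194) - 492 = 203/(-267) - 492 = 203*(-1/267) - 492 = -203/267 - 492 = -131567/267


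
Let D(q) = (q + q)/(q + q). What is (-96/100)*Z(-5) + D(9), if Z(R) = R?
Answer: 29/5 ≈ 5.8000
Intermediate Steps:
D(q) = 1 (D(q) = (2*q)/((2*q)) = (2*q)*(1/(2*q)) = 1)
(-96/100)*Z(-5) + D(9) = -96/100*(-5) + 1 = -96*1/100*(-5) + 1 = -24/25*(-5) + 1 = 24/5 + 1 = 29/5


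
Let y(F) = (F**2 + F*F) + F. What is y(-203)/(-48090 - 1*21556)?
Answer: -82215/69646 ≈ -1.1805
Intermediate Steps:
y(F) = F + 2*F**2 (y(F) = (F**2 + F**2) + F = 2*F**2 + F = F + 2*F**2)
y(-203)/(-48090 - 1*21556) = (-203*(1 + 2*(-203)))/(-48090 - 1*21556) = (-203*(1 - 406))/(-48090 - 21556) = -203*(-405)/(-69646) = 82215*(-1/69646) = -82215/69646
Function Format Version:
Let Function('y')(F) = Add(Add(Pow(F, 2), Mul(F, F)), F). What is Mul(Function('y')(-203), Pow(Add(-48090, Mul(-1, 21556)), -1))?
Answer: Rational(-82215, 69646) ≈ -1.1805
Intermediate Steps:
Function('y')(F) = Add(F, Mul(2, Pow(F, 2))) (Function('y')(F) = Add(Add(Pow(F, 2), Pow(F, 2)), F) = Add(Mul(2, Pow(F, 2)), F) = Add(F, Mul(2, Pow(F, 2))))
Mul(Function('y')(-203), Pow(Add(-48090, Mul(-1, 21556)), -1)) = Mul(Mul(-203, Add(1, Mul(2, -203))), Pow(Add(-48090, Mul(-1, 21556)), -1)) = Mul(Mul(-203, Add(1, -406)), Pow(Add(-48090, -21556), -1)) = Mul(Mul(-203, -405), Pow(-69646, -1)) = Mul(82215, Rational(-1, 69646)) = Rational(-82215, 69646)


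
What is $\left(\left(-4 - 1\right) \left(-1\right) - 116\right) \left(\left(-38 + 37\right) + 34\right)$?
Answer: $-3663$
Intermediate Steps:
$\left(\left(-4 - 1\right) \left(-1\right) - 116\right) \left(\left(-38 + 37\right) + 34\right) = \left(\left(-5\right) \left(-1\right) - 116\right) \left(-1 + 34\right) = \left(5 - 116\right) 33 = \left(-111\right) 33 = -3663$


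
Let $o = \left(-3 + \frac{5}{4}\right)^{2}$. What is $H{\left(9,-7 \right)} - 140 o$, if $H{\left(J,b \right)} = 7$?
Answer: $- \frac{1687}{4} \approx -421.75$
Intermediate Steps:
$o = \frac{49}{16}$ ($o = \left(-3 + 5 \cdot \frac{1}{4}\right)^{2} = \left(-3 + \frac{5}{4}\right)^{2} = \left(- \frac{7}{4}\right)^{2} = \frac{49}{16} \approx 3.0625$)
$H{\left(9,-7 \right)} - 140 o = 7 - \frac{1715}{4} = - \frac{1687}{4}$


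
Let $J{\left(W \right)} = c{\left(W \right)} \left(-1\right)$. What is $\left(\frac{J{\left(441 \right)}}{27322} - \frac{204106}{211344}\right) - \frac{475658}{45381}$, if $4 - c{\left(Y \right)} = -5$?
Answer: $- \frac{35711531720693}{3119587599912} \approx -11.448$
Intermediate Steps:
$c{\left(Y \right)} = 9$ ($c{\left(Y \right)} = 4 - -5 = 4 + 5 = 9$)
$J{\left(W \right)} = -9$ ($J{\left(W \right)} = 9 \left(-1\right) = -9$)
$\left(\frac{J{\left(441 \right)}}{27322} - \frac{204106}{211344}\right) - \frac{475658}{45381} = \left(- \frac{9}{27322} - \frac{204106}{211344}\right) - \frac{475658}{45381} = \left(\left(-9\right) \frac{1}{27322} - \frac{14579}{15096}\right) - \frac{475658}{45381} = \left(- \frac{9}{27322} - \frac{14579}{15096}\right) - \frac{475658}{45381} = - \frac{199231651}{206226456} - \frac{475658}{45381} = - \frac{35711531720693}{3119587599912}$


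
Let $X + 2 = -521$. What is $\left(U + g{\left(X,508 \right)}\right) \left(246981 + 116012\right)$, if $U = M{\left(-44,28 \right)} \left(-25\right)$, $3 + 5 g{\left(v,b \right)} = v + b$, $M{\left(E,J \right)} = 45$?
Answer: $- \frac{2048369499}{5} \approx -4.0967 \cdot 10^{8}$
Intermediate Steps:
$X = -523$ ($X = -2 - 521 = -523$)
$g{\left(v,b \right)} = - \frac{3}{5} + \frac{b}{5} + \frac{v}{5}$ ($g{\left(v,b \right)} = - \frac{3}{5} + \frac{v + b}{5} = - \frac{3}{5} + \frac{b + v}{5} = - \frac{3}{5} + \left(\frac{b}{5} + \frac{v}{5}\right) = - \frac{3}{5} + \frac{b}{5} + \frac{v}{5}$)
$U = -1125$ ($U = 45 \left(-25\right) = -1125$)
$\left(U + g{\left(X,508 \right)}\right) \left(246981 + 116012\right) = \left(-1125 + \left(- \frac{3}{5} + \frac{1}{5} \cdot 508 + \frac{1}{5} \left(-523\right)\right)\right) \left(246981 + 116012\right) = \left(-1125 - \frac{18}{5}\right) 362993 = \left(- \frac{5643}{5}\right) 362993 = - \frac{2048369499}{5}$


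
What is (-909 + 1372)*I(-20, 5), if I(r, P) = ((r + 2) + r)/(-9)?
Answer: 17594/9 ≈ 1954.9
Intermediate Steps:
I(r, P) = -2/9 - 2*r/9 (I(r, P) = ((2 + r) + r)*(-1/9) = (2 + 2*r)*(-1/9) = -2/9 - 2*r/9)
(-909 + 1372)*I(-20, 5) = (-909 + 1372)*(-2/9 - 2/9*(-20)) = 463*(-2/9 + 40/9) = 463*(38/9) = 17594/9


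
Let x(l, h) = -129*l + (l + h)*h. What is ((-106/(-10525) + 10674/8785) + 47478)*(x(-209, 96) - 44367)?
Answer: -24807181782863148/18492425 ≈ -1.3415e+9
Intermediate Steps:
x(l, h) = -129*l + h*(h + l) (x(l, h) = -129*l + (h + l)*h = -129*l + h*(h + l))
((-106/(-10525) + 10674/8785) + 47478)*(x(-209, 96) - 44367) = ((-106/(-10525) + 10674/8785) + 47478)*((96² - 129*(-209) + 96*(-209)) - 44367) = ((-106*(-1/10525) + 10674*(1/8785)) + 47478)*((9216 + 26961 - 20064) - 44367) = ((106/10525 + 10674/8785) + 47478)*(16113 - 44367) = (22655012/18492425 + 47478)*(-28254) = (878006009162/18492425)*(-28254) = -24807181782863148/18492425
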